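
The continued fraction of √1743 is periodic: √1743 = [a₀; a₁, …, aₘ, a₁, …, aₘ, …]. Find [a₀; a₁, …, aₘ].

a₀ = ⌊√1743⌋ = 41.
With m₀=0, d₀=1 and mₖ₊₁ = dₖaₖ − mₖ, dₖ₊₁ = (n − mₖ₊₁²)/dₖ, aₖ₊₁ = ⌊(a₀+mₖ₊₁)/dₖ₊₁⌋:
  k=1: m=41, d=62, a=1
  k=2: m=21, d=21, a=2
  k=3: m=21, d=62, a=1
  k=4: m=41, d=1, a=82
d=1 and a=2a₀=82 at k=4, so the next step gives (m, d) = (41, 62) again — its k=1 value — and the period has length 4.

[41; 1, 2, 1, 82]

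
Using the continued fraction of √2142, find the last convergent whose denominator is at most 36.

√2142 = [46; 3, 1, 1, 4, 1, 1, 3, 92, …] (period length 8).
Convergents:
  p_0/q_0 = 46/1
  p_1/q_1 = 139/3
  p_2/q_2 = 185/4
  p_3/q_3 = 324/7
  p_4/q_4 = 1481/32
  p_5/q_5 = 1805/39
q_4 = 32 ≤ 36 < 39 = q_5, so the answer is 1481/32.

1481/32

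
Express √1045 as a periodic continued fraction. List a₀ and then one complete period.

[32; 3, 15, 1, 4, 1, 15, 3, 64]

a₀ = ⌊√1045⌋ = 32.
With m₀=0, d₀=1 and mₖ₊₁ = dₖaₖ − mₖ, dₖ₊₁ = (n − mₖ₊₁²)/dₖ, aₖ₊₁ = ⌊(a₀+mₖ₊₁)/dₖ₊₁⌋:
  k=1: m=32, d=21, a=3
  k=2: m=31, d=4, a=15
  k=3: m=29, d=51, a=1
  k=4: m=22, d=11, a=4
  k=5: m=22, d=51, a=1
  k=6: m=29, d=4, a=15
  k=7: m=31, d=21, a=3
  k=8: m=32, d=1, a=64
d=1 and a=2a₀=64 at k=8, so the next step gives (m, d) = (32, 21) again — its k=1 value — and the period has length 8.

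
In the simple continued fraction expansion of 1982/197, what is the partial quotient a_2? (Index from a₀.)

2

1982 = 10·197 + 12   →  a_0 = 10
197 = 16·12 + 5   →  a_1 = 16
12 = 2·5 + 2   →  a_2 = 2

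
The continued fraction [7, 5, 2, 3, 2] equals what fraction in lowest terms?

Using pₖ = aₖpₖ₋₁ + pₖ₋₂ and qₖ = aₖqₖ₋₁ + qₖ₋₂:
  k=0: a=7, p=7, q=1
  k=1: a=5, p=36, q=5
  k=2: a=2, p=79, q=11
  k=3: a=3, p=273, q=38
  k=4: a=2, p=625, q=87

625/87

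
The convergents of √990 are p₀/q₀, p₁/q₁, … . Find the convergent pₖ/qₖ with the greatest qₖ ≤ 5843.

√990 = [31; 2, 6, 2, 62, …] (period length 4).
Convergents:
  p_0/q_0 = 31/1
  p_1/q_1 = 63/2
  p_2/q_2 = 409/13
  p_3/q_3 = 881/28
  p_4/q_4 = 55031/1749
  p_5/q_5 = 110943/3526
  p_6/q_6 = 720689/22905
q_5 = 3526 ≤ 5843 < 22905 = q_6, so the answer is 110943/3526.

110943/3526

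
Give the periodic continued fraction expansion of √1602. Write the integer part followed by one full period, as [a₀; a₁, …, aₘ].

a₀ = ⌊√1602⌋ = 40.

[40; 40, 80]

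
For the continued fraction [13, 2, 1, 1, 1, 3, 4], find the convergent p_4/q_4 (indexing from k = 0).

107/8

Using pₖ = aₖpₖ₋₁ + pₖ₋₂, qₖ = aₖqₖ₋₁ + qₖ₋₂ (with p₋₁=1, p₋₂=0, q₋₁=0, q₋₂=1):
  k=0: a=13, p=13, q=1
  k=1: a=2, p=27, q=2
  k=2: a=1, p=40, q=3
  k=3: a=1, p=67, q=5
  k=4: a=1, p=107, q=8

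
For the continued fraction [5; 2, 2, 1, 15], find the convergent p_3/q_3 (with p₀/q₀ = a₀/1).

38/7

Using pₖ = aₖpₖ₋₁ + pₖ₋₂, qₖ = aₖqₖ₋₁ + qₖ₋₂ (with p₋₁=1, p₋₂=0, q₋₁=0, q₋₂=1):
  k=0: a=5, p=5, q=1
  k=1: a=2, p=11, q=2
  k=2: a=2, p=27, q=5
  k=3: a=1, p=38, q=7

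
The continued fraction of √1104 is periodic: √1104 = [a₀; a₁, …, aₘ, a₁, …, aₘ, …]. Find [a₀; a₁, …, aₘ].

a₀ = ⌊√1104⌋ = 33.
With m₀=0, d₀=1 and mₖ₊₁ = dₖaₖ − mₖ, dₖ₊₁ = (n − mₖ₊₁²)/dₖ, aₖ₊₁ = ⌊(a₀+mₖ₊₁)/dₖ₊₁⌋:
  k=1: m=33, d=15, a=4
  k=2: m=27, d=25, a=2
  k=3: m=23, d=23, a=2
  k=4: m=23, d=25, a=2
  k=5: m=27, d=15, a=4
  k=6: m=33, d=1, a=66
d=1 and a=2a₀=66 at k=6, so the next step gives (m, d) = (33, 15) again — its k=1 value — and the period has length 6.

[33; 4, 2, 2, 2, 4, 66]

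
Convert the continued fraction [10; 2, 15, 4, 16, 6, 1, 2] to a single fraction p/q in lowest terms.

Using pₖ = aₖpₖ₋₁ + pₖ₋₂ and qₖ = aₖqₖ₋₁ + qₖ₋₂:
  k=0: a=10, p=10, q=1
  k=1: a=2, p=21, q=2
  k=2: a=15, p=325, q=31
  k=3: a=4, p=1321, q=126
  k=4: a=16, p=21461, q=2047
  k=5: a=6, p=130087, q=12408
  k=6: a=1, p=151548, q=14455
  k=7: a=2, p=433183, q=41318

433183/41318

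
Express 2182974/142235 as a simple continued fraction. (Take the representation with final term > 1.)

2182974 = 15*142235 + 49449
142235 = 2*49449 + 43337
49449 = 1*43337 + 6112
43337 = 7*6112 + 553
6112 = 11*553 + 29
553 = 19*29 + 2
29 = 14*2 + 1
2 = 2*1 + 0  (stop)
So 2182974/142235 = [15; 2, 1, 7, 11, 19, 14, 2].

[15; 2, 1, 7, 11, 19, 14, 2]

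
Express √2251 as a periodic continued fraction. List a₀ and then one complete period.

[47; 2, 4, 47, 4, 2, 94]

a₀ = ⌊√2251⌋ = 47.
With m₀=0, d₀=1 and mₖ₊₁ = dₖaₖ − mₖ, dₖ₊₁ = (n − mₖ₊₁²)/dₖ, aₖ₊₁ = ⌊(a₀+mₖ₊₁)/dₖ₊₁⌋:
  k=1: m=47, d=42, a=2
  k=2: m=37, d=21, a=4
  k=3: m=47, d=2, a=47
  k=4: m=47, d=21, a=4
  k=5: m=37, d=42, a=2
  k=6: m=47, d=1, a=94
d=1 and a=2a₀=94 at k=6, so the next step gives (m, d) = (47, 42) again — its k=1 value — and the period has length 6.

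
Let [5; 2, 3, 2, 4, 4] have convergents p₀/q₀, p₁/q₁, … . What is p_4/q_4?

386/71

Using pₖ = aₖpₖ₋₁ + pₖ₋₂, qₖ = aₖqₖ₋₁ + qₖ₋₂ (with p₋₁=1, p₋₂=0, q₋₁=0, q₋₂=1):
  k=0: a=5, p=5, q=1
  k=1: a=2, p=11, q=2
  k=2: a=3, p=38, q=7
  k=3: a=2, p=87, q=16
  k=4: a=4, p=386, q=71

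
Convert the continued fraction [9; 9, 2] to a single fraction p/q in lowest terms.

173/19

Using pₖ = aₖpₖ₋₁ + pₖ₋₂ and qₖ = aₖqₖ₋₁ + qₖ₋₂:
  k=0: a=9, p=9, q=1
  k=1: a=9, p=82, q=9
  k=2: a=2, p=173, q=19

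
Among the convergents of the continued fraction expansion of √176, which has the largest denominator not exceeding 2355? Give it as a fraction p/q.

√176 = [13; 3, 1, 3, 26, …] (period length 4).
Convergents:
  p_0/q_0 = 13/1
  p_1/q_1 = 40/3
  p_2/q_2 = 53/4
  p_3/q_3 = 199/15
  p_4/q_4 = 5227/394
  p_5/q_5 = 15880/1197
  p_6/q_6 = 21107/1591
  p_7/q_7 = 79201/5970
q_6 = 1591 ≤ 2355 < 5970 = q_7, so the answer is 21107/1591.

21107/1591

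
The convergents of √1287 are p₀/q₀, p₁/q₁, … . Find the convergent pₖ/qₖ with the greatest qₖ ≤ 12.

√1287 = [35; 1, 6, 1, 70, …] (period length 4).
Convergents:
  p_0/q_0 = 35/1
  p_1/q_1 = 36/1
  p_2/q_2 = 251/7
  p_3/q_3 = 287/8
  p_4/q_4 = 20341/567
q_3 = 8 ≤ 12 < 567 = q_4, so the answer is 287/8.

287/8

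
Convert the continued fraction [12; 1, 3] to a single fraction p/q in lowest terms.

Fold from the inside: start with 3/1.
  1 + 1/3 = 4/3
  12 + 3/4 = 51/4

51/4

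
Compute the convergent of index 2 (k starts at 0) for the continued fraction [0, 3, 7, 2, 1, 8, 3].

Using pₖ = aₖpₖ₋₁ + pₖ₋₂, qₖ = aₖqₖ₋₁ + qₖ₋₂ (with p₋₁=1, p₋₂=0, q₋₁=0, q₋₂=1):
  k=0: a=0, p=0, q=1
  k=1: a=3, p=1, q=3
  k=2: a=7, p=7, q=22

7/22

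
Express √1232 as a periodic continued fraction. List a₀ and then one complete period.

a₀ = ⌊√1232⌋ = 35.
With m₀=0, d₀=1 and mₖ₊₁ = dₖaₖ − mₖ, dₖ₊₁ = (n − mₖ₊₁²)/dₖ, aₖ₊₁ = ⌊(a₀+mₖ₊₁)/dₖ₊₁⌋:
  k=1: m=35, d=7, a=10
  k=2: m=35, d=1, a=70
d=1 and a=2a₀=70 at k=2, so the next step gives (m, d) = (35, 7) again — its k=1 value — and the period has length 2.

[35; 10, 70]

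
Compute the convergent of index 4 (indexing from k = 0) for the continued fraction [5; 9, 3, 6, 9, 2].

Using pₖ = aₖpₖ₋₁ + pₖ₋₂, qₖ = aₖqₖ₋₁ + qₖ₋₂ (with p₋₁=1, p₋₂=0, q₋₁=0, q₋₂=1):
  k=0: a=5, p=5, q=1
  k=1: a=9, p=46, q=9
  k=2: a=3, p=143, q=28
  k=3: a=6, p=904, q=177
  k=4: a=9, p=8279, q=1621

8279/1621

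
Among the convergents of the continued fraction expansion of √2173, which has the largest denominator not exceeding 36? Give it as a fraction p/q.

606/13

√2173 = [46; 1, 1, 1, 1, 1, 1, 92, …] (period length 7).
Convergents:
  p_0/q_0 = 46/1
  p_1/q_1 = 47/1
  p_2/q_2 = 93/2
  p_3/q_3 = 140/3
  p_4/q_4 = 233/5
  p_5/q_5 = 373/8
  p_6/q_6 = 606/13
  p_7/q_7 = 56125/1204
q_6 = 13 ≤ 36 < 1204 = q_7, so the answer is 606/13.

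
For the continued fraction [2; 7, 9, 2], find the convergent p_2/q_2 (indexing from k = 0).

Using pₖ = aₖpₖ₋₁ + pₖ₋₂, qₖ = aₖqₖ₋₁ + qₖ₋₂ (with p₋₁=1, p₋₂=0, q₋₁=0, q₋₂=1):
  k=0: a=2, p=2, q=1
  k=1: a=7, p=15, q=7
  k=2: a=9, p=137, q=64

137/64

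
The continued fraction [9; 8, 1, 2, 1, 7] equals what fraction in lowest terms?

2470/271

Using pₖ = aₖpₖ₋₁ + pₖ₋₂ and qₖ = aₖqₖ₋₁ + qₖ₋₂:
  k=0: a=9, p=9, q=1
  k=1: a=8, p=73, q=8
  k=2: a=1, p=82, q=9
  k=3: a=2, p=237, q=26
  k=4: a=1, p=319, q=35
  k=5: a=7, p=2470, q=271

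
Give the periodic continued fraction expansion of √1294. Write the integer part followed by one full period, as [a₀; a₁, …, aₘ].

[35; 1, 34, 1, 70]

a₀ = ⌊√1294⌋ = 35.
With m₀=0, d₀=1 and mₖ₊₁ = dₖaₖ − mₖ, dₖ₊₁ = (n − mₖ₊₁²)/dₖ, aₖ₊₁ = ⌊(a₀+mₖ₊₁)/dₖ₊₁⌋:
  k=1: m=35, d=69, a=1
  k=2: m=34, d=2, a=34
  k=3: m=34, d=69, a=1
  k=4: m=35, d=1, a=70
d=1 and a=2a₀=70 at k=4, so the next step gives (m, d) = (35, 69) again — its k=1 value — and the period has length 4.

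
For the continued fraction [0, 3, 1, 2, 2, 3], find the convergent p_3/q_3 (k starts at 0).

3/11

Using pₖ = aₖpₖ₋₁ + pₖ₋₂, qₖ = aₖqₖ₋₁ + qₖ₋₂ (with p₋₁=1, p₋₂=0, q₋₁=0, q₋₂=1):
  k=0: a=0, p=0, q=1
  k=1: a=3, p=1, q=3
  k=2: a=1, p=1, q=4
  k=3: a=2, p=3, q=11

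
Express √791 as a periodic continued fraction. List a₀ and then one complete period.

[28; 8, 56]

a₀ = ⌊√791⌋ = 28.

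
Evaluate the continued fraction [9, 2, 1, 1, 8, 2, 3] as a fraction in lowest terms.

Fold from the inside: start with 3/1.
  2 + 1/3 = 7/3
  8 + 3/7 = 59/7
  1 + 7/59 = 66/59
  1 + 59/66 = 125/66
  2 + 66/125 = 316/125
  9 + 125/316 = 2969/316

2969/316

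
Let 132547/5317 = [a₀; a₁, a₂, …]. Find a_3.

132547 = 24·5317 + 4939   →  a_0 = 24
5317 = 1·4939 + 378   →  a_1 = 1
4939 = 13·378 + 25   →  a_2 = 13
378 = 15·25 + 3   →  a_3 = 15

15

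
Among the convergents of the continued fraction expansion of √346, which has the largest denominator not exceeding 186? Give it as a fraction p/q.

3404/183

√346 = [18; 1, 1, 1, 1, 36, …] (period length 5).
Convergents:
  p_0/q_0 = 18/1
  p_1/q_1 = 19/1
  p_2/q_2 = 37/2
  p_3/q_3 = 56/3
  p_4/q_4 = 93/5
  p_5/q_5 = 3404/183
  p_6/q_6 = 3497/188
q_5 = 183 ≤ 186 < 188 = q_6, so the answer is 3404/183.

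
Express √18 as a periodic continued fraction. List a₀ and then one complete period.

a₀ = ⌊√18⌋ = 4.
With m₀=0, d₀=1 and mₖ₊₁ = dₖaₖ − mₖ, dₖ₊₁ = (n − mₖ₊₁²)/dₖ, aₖ₊₁ = ⌊(a₀+mₖ₊₁)/dₖ₊₁⌋:
  k=1: m=4, d=2, a=4
  k=2: m=4, d=1, a=8
d=1 and a=2a₀=8 at k=2, so the next step gives (m, d) = (4, 2) again — its k=1 value — and the period has length 2.

[4; 4, 8]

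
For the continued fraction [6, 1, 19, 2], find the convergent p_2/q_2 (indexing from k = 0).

139/20

Using pₖ = aₖpₖ₋₁ + pₖ₋₂, qₖ = aₖqₖ₋₁ + qₖ₋₂ (with p₋₁=1, p₋₂=0, q₋₁=0, q₋₂=1):
  k=0: a=6, p=6, q=1
  k=1: a=1, p=7, q=1
  k=2: a=19, p=139, q=20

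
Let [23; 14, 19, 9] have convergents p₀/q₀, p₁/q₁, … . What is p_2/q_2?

Using pₖ = aₖpₖ₋₁ + pₖ₋₂, qₖ = aₖqₖ₋₁ + qₖ₋₂ (with p₋₁=1, p₋₂=0, q₋₁=0, q₋₂=1):
  k=0: a=23, p=23, q=1
  k=1: a=14, p=323, q=14
  k=2: a=19, p=6160, q=267

6160/267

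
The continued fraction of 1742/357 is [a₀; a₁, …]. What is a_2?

1742 = 4·357 + 314   →  a_0 = 4
357 = 1·314 + 43   →  a_1 = 1
314 = 7·43 + 13   →  a_2 = 7

7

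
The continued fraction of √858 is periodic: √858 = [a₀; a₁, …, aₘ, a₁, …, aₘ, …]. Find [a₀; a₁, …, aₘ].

a₀ = ⌊√858⌋ = 29.
With m₀=0, d₀=1 and mₖ₊₁ = dₖaₖ − mₖ, dₖ₊₁ = (n − mₖ₊₁²)/dₖ, aₖ₊₁ = ⌊(a₀+mₖ₊₁)/dₖ₊₁⌋:
  k=1: m=29, d=17, a=3
  k=2: m=22, d=22, a=2
  k=3: m=22, d=17, a=3
  k=4: m=29, d=1, a=58
d=1 and a=2a₀=58 at k=4, so the next step gives (m, d) = (29, 17) again — its k=1 value — and the period has length 4.

[29; 3, 2, 3, 58]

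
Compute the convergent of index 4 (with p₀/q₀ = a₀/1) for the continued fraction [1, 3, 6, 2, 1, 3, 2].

Using pₖ = aₖpₖ₋₁ + pₖ₋₂, qₖ = aₖqₖ₋₁ + qₖ₋₂ (with p₋₁=1, p₋₂=0, q₋₁=0, q₋₂=1):
  k=0: a=1, p=1, q=1
  k=1: a=3, p=4, q=3
  k=2: a=6, p=25, q=19
  k=3: a=2, p=54, q=41
  k=4: a=1, p=79, q=60

79/60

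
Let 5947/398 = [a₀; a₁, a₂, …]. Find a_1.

1

5947 = 14·398 + 375   →  a_0 = 14
398 = 1·375 + 23   →  a_1 = 1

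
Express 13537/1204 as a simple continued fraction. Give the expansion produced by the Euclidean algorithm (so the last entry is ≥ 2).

13537 = 11*1204 + 293
1204 = 4*293 + 32
293 = 9*32 + 5
32 = 6*5 + 2
5 = 2*2 + 1
2 = 2*1 + 0  (stop)
So 13537/1204 = [11; 4, 9, 6, 2, 2].

[11; 4, 9, 6, 2, 2]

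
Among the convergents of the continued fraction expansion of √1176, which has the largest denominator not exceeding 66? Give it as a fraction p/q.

√1176 = [34; 3, 2, 2, 2, 3, 68, …] (period length 6).
Convergents:
  p_0/q_0 = 34/1
  p_1/q_1 = 103/3
  p_2/q_2 = 240/7
  p_3/q_3 = 583/17
  p_4/q_4 = 1406/41
  p_5/q_5 = 4801/140
q_4 = 41 ≤ 66 < 140 = q_5, so the answer is 1406/41.

1406/41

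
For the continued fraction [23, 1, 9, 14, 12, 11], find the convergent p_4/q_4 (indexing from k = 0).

Using pₖ = aₖpₖ₋₁ + pₖ₋₂, qₖ = aₖqₖ₋₁ + qₖ₋₂ (with p₋₁=1, p₋₂=0, q₋₁=0, q₋₂=1):
  k=0: a=23, p=23, q=1
  k=1: a=1, p=24, q=1
  k=2: a=9, p=239, q=10
  k=3: a=14, p=3370, q=141
  k=4: a=12, p=40679, q=1702

40679/1702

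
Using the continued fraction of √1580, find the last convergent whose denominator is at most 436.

√1580 = [39; 1, 2, 1, 78, …] (period length 4).
Convergents:
  p_0/q_0 = 39/1
  p_1/q_1 = 40/1
  p_2/q_2 = 119/3
  p_3/q_3 = 159/4
  p_4/q_4 = 12521/315
  p_5/q_5 = 12680/319
  p_6/q_6 = 37881/953
q_5 = 319 ≤ 436 < 953 = q_6, so the answer is 12680/319.

12680/319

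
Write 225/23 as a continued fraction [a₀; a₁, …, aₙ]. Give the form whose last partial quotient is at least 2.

[9; 1, 3, 1, 1, 2]

225 = 9*23 + 18
23 = 1*18 + 5
18 = 3*5 + 3
5 = 1*3 + 2
3 = 1*2 + 1
2 = 2*1 + 0  (stop)
So 225/23 = [9; 1, 3, 1, 1, 2].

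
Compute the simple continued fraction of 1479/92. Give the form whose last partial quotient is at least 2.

1479 = 16×92 + 7
92 = 13×7 + 1
7 = 7×1 + 0  (stop)
So 1479/92 = [16; 13, 7].

[16; 13, 7]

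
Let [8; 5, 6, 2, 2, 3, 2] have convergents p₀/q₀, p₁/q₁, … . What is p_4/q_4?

1352/165

Using pₖ = aₖpₖ₋₁ + pₖ₋₂, qₖ = aₖqₖ₋₁ + qₖ₋₂ (with p₋₁=1, p₋₂=0, q₋₁=0, q₋₂=1):
  k=0: a=8, p=8, q=1
  k=1: a=5, p=41, q=5
  k=2: a=6, p=254, q=31
  k=3: a=2, p=549, q=67
  k=4: a=2, p=1352, q=165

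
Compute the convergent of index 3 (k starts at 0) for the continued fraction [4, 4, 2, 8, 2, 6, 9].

Using pₖ = aₖpₖ₋₁ + pₖ₋₂, qₖ = aₖqₖ₋₁ + qₖ₋₂ (with p₋₁=1, p₋₂=0, q₋₁=0, q₋₂=1):
  k=0: a=4, p=4, q=1
  k=1: a=4, p=17, q=4
  k=2: a=2, p=38, q=9
  k=3: a=8, p=321, q=76

321/76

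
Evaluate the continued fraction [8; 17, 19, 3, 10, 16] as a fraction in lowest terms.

1324946/164413

Fold from the inside: start with 16/1.
  10 + 1/16 = 161/16
  3 + 16/161 = 499/161
  19 + 161/499 = 9642/499
  17 + 499/9642 = 164413/9642
  8 + 9642/164413 = 1324946/164413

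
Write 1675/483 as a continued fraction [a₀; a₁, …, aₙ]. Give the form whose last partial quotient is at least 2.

1675 = 3·483 + 226
483 = 2·226 + 31
226 = 7·31 + 9
31 = 3·9 + 4
9 = 2·4 + 1
4 = 4·1 + 0  (stop)
So 1675/483 = [3; 2, 7, 3, 2, 4].

[3; 2, 7, 3, 2, 4]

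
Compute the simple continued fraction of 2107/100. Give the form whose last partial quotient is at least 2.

2107 = 21×100 + 7
100 = 14×7 + 2
7 = 3×2 + 1
2 = 2×1 + 0  (stop)
So 2107/100 = [21; 14, 3, 2].

[21; 14, 3, 2]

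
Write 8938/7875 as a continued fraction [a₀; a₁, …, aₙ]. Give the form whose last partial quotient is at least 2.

8938 = 1·7875 + 1063
7875 = 7·1063 + 434
1063 = 2·434 + 195
434 = 2·195 + 44
195 = 4·44 + 19
44 = 2·19 + 6
19 = 3·6 + 1
6 = 6·1 + 0  (stop)
So 8938/7875 = [1; 7, 2, 2, 4, 2, 3, 6].

[1; 7, 2, 2, 4, 2, 3, 6]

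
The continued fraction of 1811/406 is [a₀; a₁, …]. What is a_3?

1

1811 = 4·406 + 187   →  a_0 = 4
406 = 2·187 + 32   →  a_1 = 2
187 = 5·32 + 27   →  a_2 = 5
32 = 1·27 + 5   →  a_3 = 1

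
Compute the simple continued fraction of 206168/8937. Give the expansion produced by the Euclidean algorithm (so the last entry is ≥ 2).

[23; 14, 2, 15, 1, 2, 1, 4]

206168 = 23×8937 + 617
8937 = 14×617 + 299
617 = 2×299 + 19
299 = 15×19 + 14
19 = 1×14 + 5
14 = 2×5 + 4
5 = 1×4 + 1
4 = 4×1 + 0  (stop)
So 206168/8937 = [23; 14, 2, 15, 1, 2, 1, 4].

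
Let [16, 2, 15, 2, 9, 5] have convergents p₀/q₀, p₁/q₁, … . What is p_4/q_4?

Using pₖ = aₖpₖ₋₁ + pₖ₋₂, qₖ = aₖqₖ₋₁ + qₖ₋₂ (with p₋₁=1, p₋₂=0, q₋₁=0, q₋₂=1):
  k=0: a=16, p=16, q=1
  k=1: a=2, p=33, q=2
  k=2: a=15, p=511, q=31
  k=3: a=2, p=1055, q=64
  k=4: a=9, p=10006, q=607

10006/607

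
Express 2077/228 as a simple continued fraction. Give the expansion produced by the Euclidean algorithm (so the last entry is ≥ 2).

[9; 9, 8, 3]

2077 = 9×228 + 25
228 = 9×25 + 3
25 = 8×3 + 1
3 = 3×1 + 0  (stop)
So 2077/228 = [9; 9, 8, 3].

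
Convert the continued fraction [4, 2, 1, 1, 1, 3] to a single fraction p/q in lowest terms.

127/29

Using pₖ = aₖpₖ₋₁ + pₖ₋₂ and qₖ = aₖqₖ₋₁ + qₖ₋₂:
  k=0: a=4, p=4, q=1
  k=1: a=2, p=9, q=2
  k=2: a=1, p=13, q=3
  k=3: a=1, p=22, q=5
  k=4: a=1, p=35, q=8
  k=5: a=3, p=127, q=29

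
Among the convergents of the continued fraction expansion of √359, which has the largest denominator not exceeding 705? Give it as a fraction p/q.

13301/702

√359 = [18; 1, 17, 1, 36, …] (period length 4).
Convergents:
  p_0/q_0 = 18/1
  p_1/q_1 = 19/1
  p_2/q_2 = 341/18
  p_3/q_3 = 360/19
  p_4/q_4 = 13301/702
  p_5/q_5 = 13661/721
q_4 = 702 ≤ 705 < 721 = q_5, so the answer is 13301/702.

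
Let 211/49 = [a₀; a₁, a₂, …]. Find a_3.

211 = 4·49 + 15   →  a_0 = 4
49 = 3·15 + 4   →  a_1 = 3
15 = 3·4 + 3   →  a_2 = 3
4 = 1·3 + 1   →  a_3 = 1

1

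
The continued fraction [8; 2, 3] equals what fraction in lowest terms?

Using pₖ = aₖpₖ₋₁ + pₖ₋₂ and qₖ = aₖqₖ₋₁ + qₖ₋₂:
  k=0: a=8, p=8, q=1
  k=1: a=2, p=17, q=2
  k=2: a=3, p=59, q=7

59/7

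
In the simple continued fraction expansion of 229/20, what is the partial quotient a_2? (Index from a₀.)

4

229 = 11·20 + 9   →  a_0 = 11
20 = 2·9 + 2   →  a_1 = 2
9 = 4·2 + 1   →  a_2 = 4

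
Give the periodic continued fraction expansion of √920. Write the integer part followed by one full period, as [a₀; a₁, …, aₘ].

[30; 3, 60]

a₀ = ⌊√920⌋ = 30.
With m₀=0, d₀=1 and mₖ₊₁ = dₖaₖ − mₖ, dₖ₊₁ = (n − mₖ₊₁²)/dₖ, aₖ₊₁ = ⌊(a₀+mₖ₊₁)/dₖ₊₁⌋:
  k=1: m=30, d=20, a=3
  k=2: m=30, d=1, a=60
d=1 and a=2a₀=60 at k=2, so the next step gives (m, d) = (30, 20) again — its k=1 value — and the period has length 2.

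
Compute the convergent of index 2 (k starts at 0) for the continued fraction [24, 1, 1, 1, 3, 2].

Using pₖ = aₖpₖ₋₁ + pₖ₋₂, qₖ = aₖqₖ₋₁ + qₖ₋₂ (with p₋₁=1, p₋₂=0, q₋₁=0, q₋₂=1):
  k=0: a=24, p=24, q=1
  k=1: a=1, p=25, q=1
  k=2: a=1, p=49, q=2

49/2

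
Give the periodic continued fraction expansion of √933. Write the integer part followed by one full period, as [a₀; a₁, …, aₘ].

[30; 1, 1, 5, 20, 5, 1, 1, 60]

a₀ = ⌊√933⌋ = 30.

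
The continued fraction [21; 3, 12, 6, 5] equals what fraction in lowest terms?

24779/1162

Using pₖ = aₖpₖ₋₁ + pₖ₋₂ and qₖ = aₖqₖ₋₁ + qₖ₋₂:
  k=0: a=21, p=21, q=1
  k=1: a=3, p=64, q=3
  k=2: a=12, p=789, q=37
  k=3: a=6, p=4798, q=225
  k=4: a=5, p=24779, q=1162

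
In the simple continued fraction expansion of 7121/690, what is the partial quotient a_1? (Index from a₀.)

7121 = 10·690 + 221   →  a_0 = 10
690 = 3·221 + 27   →  a_1 = 3

3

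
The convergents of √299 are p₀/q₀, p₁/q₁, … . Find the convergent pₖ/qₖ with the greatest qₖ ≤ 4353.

43108/2493

√299 = [17; 3, 2, 3, 34, …] (period length 4).
Convergents:
  p_0/q_0 = 17/1
  p_1/q_1 = 52/3
  p_2/q_2 = 121/7
  p_3/q_3 = 415/24
  p_4/q_4 = 14231/823
  p_5/q_5 = 43108/2493
  p_6/q_6 = 100447/5809
q_5 = 2493 ≤ 4353 < 5809 = q_6, so the answer is 43108/2493.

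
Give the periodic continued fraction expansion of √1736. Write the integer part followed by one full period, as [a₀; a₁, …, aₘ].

[41; 1, 1, 1, 82]

a₀ = ⌊√1736⌋ = 41.
With m₀=0, d₀=1 and mₖ₊₁ = dₖaₖ − mₖ, dₖ₊₁ = (n − mₖ₊₁²)/dₖ, aₖ₊₁ = ⌊(a₀+mₖ₊₁)/dₖ₊₁⌋:
  k=1: m=41, d=55, a=1
  k=2: m=14, d=28, a=1
  k=3: m=14, d=55, a=1
  k=4: m=41, d=1, a=82
d=1 and a=2a₀=82 at k=4, so the next step gives (m, d) = (41, 55) again — its k=1 value — and the period has length 4.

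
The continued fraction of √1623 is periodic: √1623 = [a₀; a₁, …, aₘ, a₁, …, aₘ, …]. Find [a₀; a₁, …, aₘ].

[40; 3, 2, 26, 2, 3, 80]

a₀ = ⌊√1623⌋ = 40.
With m₀=0, d₀=1 and mₖ₊₁ = dₖaₖ − mₖ, dₖ₊₁ = (n − mₖ₊₁²)/dₖ, aₖ₊₁ = ⌊(a₀+mₖ₊₁)/dₖ₊₁⌋:
  k=1: m=40, d=23, a=3
  k=2: m=29, d=34, a=2
  k=3: m=39, d=3, a=26
  k=4: m=39, d=34, a=2
  k=5: m=29, d=23, a=3
  k=6: m=40, d=1, a=80
d=1 and a=2a₀=80 at k=6, so the next step gives (m, d) = (40, 23) again — its k=1 value — and the period has length 6.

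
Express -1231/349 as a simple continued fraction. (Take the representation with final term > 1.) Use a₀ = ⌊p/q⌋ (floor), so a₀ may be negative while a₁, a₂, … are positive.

-1231 = -4×349 + 165
349 = 2×165 + 19
165 = 8×19 + 13
19 = 1×13 + 6
13 = 2×6 + 1
6 = 6×1 + 0  (stop)
So -1231/349 = [-4; 2, 8, 1, 2, 6].

[-4; 2, 8, 1, 2, 6]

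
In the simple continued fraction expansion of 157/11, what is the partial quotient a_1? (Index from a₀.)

157 = 14·11 + 3   →  a_0 = 14
11 = 3·3 + 2   →  a_1 = 3

3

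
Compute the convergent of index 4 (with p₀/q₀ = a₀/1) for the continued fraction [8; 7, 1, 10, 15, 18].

Using pₖ = aₖpₖ₋₁ + pₖ₋₂, qₖ = aₖqₖ₋₁ + qₖ₋₂ (with p₋₁=1, p₋₂=0, q₋₁=0, q₋₂=1):
  k=0: a=8, p=8, q=1
  k=1: a=7, p=57, q=7
  k=2: a=1, p=65, q=8
  k=3: a=10, p=707, q=87
  k=4: a=15, p=10670, q=1313

10670/1313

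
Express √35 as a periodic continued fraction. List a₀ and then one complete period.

[5; 1, 10]

a₀ = ⌊√35⌋ = 5.
With m₀=0, d₀=1 and mₖ₊₁ = dₖaₖ − mₖ, dₖ₊₁ = (n − mₖ₊₁²)/dₖ, aₖ₊₁ = ⌊(a₀+mₖ₊₁)/dₖ₊₁⌋:
  k=1: m=5, d=10, a=1
  k=2: m=5, d=1, a=10
d=1 and a=2a₀=10 at k=2, so the next step gives (m, d) = (5, 10) again — its k=1 value — and the period has length 2.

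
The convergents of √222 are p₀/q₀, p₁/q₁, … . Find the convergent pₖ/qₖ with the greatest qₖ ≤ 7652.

44401/2980

√222 = [14; 1, 8, 1, 28, …] (period length 4).
Convergents:
  p_0/q_0 = 14/1
  p_1/q_1 = 15/1
  p_2/q_2 = 134/9
  p_3/q_3 = 149/10
  p_4/q_4 = 4306/289
  p_5/q_5 = 4455/299
  p_6/q_6 = 39946/2681
  p_7/q_7 = 44401/2980
  p_8/q_8 = 1283174/86121
q_7 = 2980 ≤ 7652 < 86121 = q_8, so the answer is 44401/2980.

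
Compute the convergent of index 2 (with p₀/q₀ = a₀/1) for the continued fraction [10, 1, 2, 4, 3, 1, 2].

32/3

Using pₖ = aₖpₖ₋₁ + pₖ₋₂, qₖ = aₖqₖ₋₁ + qₖ₋₂ (with p₋₁=1, p₋₂=0, q₋₁=0, q₋₂=1):
  k=0: a=10, p=10, q=1
  k=1: a=1, p=11, q=1
  k=2: a=2, p=32, q=3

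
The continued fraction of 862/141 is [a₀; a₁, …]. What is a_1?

8

862 = 6·141 + 16   →  a_0 = 6
141 = 8·16 + 13   →  a_1 = 8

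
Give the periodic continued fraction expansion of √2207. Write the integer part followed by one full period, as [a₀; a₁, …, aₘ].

[46; 1, 45, 1, 92]

a₀ = ⌊√2207⌋ = 46.
With m₀=0, d₀=1 and mₖ₊₁ = dₖaₖ − mₖ, dₖ₊₁ = (n − mₖ₊₁²)/dₖ, aₖ₊₁ = ⌊(a₀+mₖ₊₁)/dₖ₊₁⌋:
  k=1: m=46, d=91, a=1
  k=2: m=45, d=2, a=45
  k=3: m=45, d=91, a=1
  k=4: m=46, d=1, a=92
d=1 and a=2a₀=92 at k=4, so the next step gives (m, d) = (46, 91) again — its k=1 value — and the period has length 4.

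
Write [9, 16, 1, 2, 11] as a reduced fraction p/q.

5137/567

Using pₖ = aₖpₖ₋₁ + pₖ₋₂ and qₖ = aₖqₖ₋₁ + qₖ₋₂:
  k=0: a=9, p=9, q=1
  k=1: a=16, p=145, q=16
  k=2: a=1, p=154, q=17
  k=3: a=2, p=453, q=50
  k=4: a=11, p=5137, q=567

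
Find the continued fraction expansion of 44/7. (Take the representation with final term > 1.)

44 = 6×7 + 2
7 = 3×2 + 1
2 = 2×1 + 0  (stop)
So 44/7 = [6; 3, 2].

[6; 3, 2]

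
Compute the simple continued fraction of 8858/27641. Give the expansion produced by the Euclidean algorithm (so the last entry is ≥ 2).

[0; 3, 8, 3, 3, 5, 3, 6]

8858 = 0·27641 + 8858
27641 = 3·8858 + 1067
8858 = 8·1067 + 322
1067 = 3·322 + 101
322 = 3·101 + 19
101 = 5·19 + 6
19 = 3·6 + 1
6 = 6·1 + 0  (stop)
So 8858/27641 = [0; 3, 8, 3, 3, 5, 3, 6].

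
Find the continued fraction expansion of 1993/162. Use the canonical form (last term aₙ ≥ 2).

1993 = 12*162 + 49
162 = 3*49 + 15
49 = 3*15 + 4
15 = 3*4 + 3
4 = 1*3 + 1
3 = 3*1 + 0  (stop)
So 1993/162 = [12; 3, 3, 3, 1, 3].

[12; 3, 3, 3, 1, 3]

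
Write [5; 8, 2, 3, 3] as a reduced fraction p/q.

Fold from the inside: start with 3/1.
  3 + 1/3 = 10/3
  2 + 3/10 = 23/10
  8 + 10/23 = 194/23
  5 + 23/194 = 993/194

993/194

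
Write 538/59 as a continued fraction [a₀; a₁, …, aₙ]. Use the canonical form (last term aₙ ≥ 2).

[9; 8, 2, 3]

538 = 9·59 + 7
59 = 8·7 + 3
7 = 2·3 + 1
3 = 3·1 + 0  (stop)
So 538/59 = [9; 8, 2, 3].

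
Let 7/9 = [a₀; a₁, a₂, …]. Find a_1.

1

7 = 0·9 + 7   →  a_0 = 0
9 = 1·7 + 2   →  a_1 = 1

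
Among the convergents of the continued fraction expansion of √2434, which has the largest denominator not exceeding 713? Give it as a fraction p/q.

21905/444

√2434 = [49; 2, 1, 48, 1, 2, 98, …] (period length 6).
Convergents:
  p_0/q_0 = 49/1
  p_1/q_1 = 99/2
  p_2/q_2 = 148/3
  p_3/q_3 = 7203/146
  p_4/q_4 = 7351/149
  p_5/q_5 = 21905/444
  p_6/q_6 = 2154041/43661
q_5 = 444 ≤ 713 < 43661 = q_6, so the answer is 21905/444.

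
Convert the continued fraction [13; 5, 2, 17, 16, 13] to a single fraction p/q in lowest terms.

530864/40271

Using pₖ = aₖpₖ₋₁ + pₖ₋₂ and qₖ = aₖqₖ₋₁ + qₖ₋₂:
  k=0: a=13, p=13, q=1
  k=1: a=5, p=66, q=5
  k=2: a=2, p=145, q=11
  k=3: a=17, p=2531, q=192
  k=4: a=16, p=40641, q=3083
  k=5: a=13, p=530864, q=40271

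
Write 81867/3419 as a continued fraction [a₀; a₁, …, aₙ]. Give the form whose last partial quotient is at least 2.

81867 = 23*3419 + 3230
3419 = 1*3230 + 189
3230 = 17*189 + 17
189 = 11*17 + 2
17 = 8*2 + 1
2 = 2*1 + 0  (stop)
So 81867/3419 = [23; 1, 17, 11, 8, 2].

[23; 1, 17, 11, 8, 2]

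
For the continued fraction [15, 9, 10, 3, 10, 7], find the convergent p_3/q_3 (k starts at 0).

4261/282

Using pₖ = aₖpₖ₋₁ + pₖ₋₂, qₖ = aₖqₖ₋₁ + qₖ₋₂ (with p₋₁=1, p₋₂=0, q₋₁=0, q₋₂=1):
  k=0: a=15, p=15, q=1
  k=1: a=9, p=136, q=9
  k=2: a=10, p=1375, q=91
  k=3: a=3, p=4261, q=282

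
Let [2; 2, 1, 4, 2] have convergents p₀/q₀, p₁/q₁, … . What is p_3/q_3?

Using pₖ = aₖpₖ₋₁ + pₖ₋₂, qₖ = aₖqₖ₋₁ + qₖ₋₂ (with p₋₁=1, p₋₂=0, q₋₁=0, q₋₂=1):
  k=0: a=2, p=2, q=1
  k=1: a=2, p=5, q=2
  k=2: a=1, p=7, q=3
  k=3: a=4, p=33, q=14

33/14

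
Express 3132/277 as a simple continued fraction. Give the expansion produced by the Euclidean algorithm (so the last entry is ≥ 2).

3132 = 11×277 + 85
277 = 3×85 + 22
85 = 3×22 + 19
22 = 1×19 + 3
19 = 6×3 + 1
3 = 3×1 + 0  (stop)
So 3132/277 = [11; 3, 3, 1, 6, 3].

[11; 3, 3, 1, 6, 3]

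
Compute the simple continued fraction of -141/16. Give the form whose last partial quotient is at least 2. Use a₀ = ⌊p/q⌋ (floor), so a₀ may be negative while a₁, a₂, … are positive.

-141 = -9×16 + 3
16 = 5×3 + 1
3 = 3×1 + 0  (stop)
So -141/16 = [-9; 5, 3].

[-9; 5, 3]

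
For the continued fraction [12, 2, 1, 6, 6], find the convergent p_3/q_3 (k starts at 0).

Using pₖ = aₖpₖ₋₁ + pₖ₋₂, qₖ = aₖqₖ₋₁ + qₖ₋₂ (with p₋₁=1, p₋₂=0, q₋₁=0, q₋₂=1):
  k=0: a=12, p=12, q=1
  k=1: a=2, p=25, q=2
  k=2: a=1, p=37, q=3
  k=3: a=6, p=247, q=20

247/20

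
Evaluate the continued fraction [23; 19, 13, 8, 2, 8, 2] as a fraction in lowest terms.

1759453/76324

Using pₖ = aₖpₖ₋₁ + pₖ₋₂ and qₖ = aₖqₖ₋₁ + qₖ₋₂:
  k=0: a=23, p=23, q=1
  k=1: a=19, p=438, q=19
  k=2: a=13, p=5717, q=248
  k=3: a=8, p=46174, q=2003
  k=4: a=2, p=98065, q=4254
  k=5: a=8, p=830694, q=36035
  k=6: a=2, p=1759453, q=76324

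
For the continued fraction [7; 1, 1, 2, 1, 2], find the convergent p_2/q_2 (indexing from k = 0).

Using pₖ = aₖpₖ₋₁ + pₖ₋₂, qₖ = aₖqₖ₋₁ + qₖ₋₂ (with p₋₁=1, p₋₂=0, q₋₁=0, q₋₂=1):
  k=0: a=7, p=7, q=1
  k=1: a=1, p=8, q=1
  k=2: a=1, p=15, q=2

15/2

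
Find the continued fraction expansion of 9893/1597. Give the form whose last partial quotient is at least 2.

[6; 5, 7, 2, 2, 8]

9893 = 6×1597 + 311
1597 = 5×311 + 42
311 = 7×42 + 17
42 = 2×17 + 8
17 = 2×8 + 1
8 = 8×1 + 0  (stop)
So 9893/1597 = [6; 5, 7, 2, 2, 8].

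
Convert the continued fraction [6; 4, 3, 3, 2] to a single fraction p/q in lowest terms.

Fold from the inside: start with 2/1.
  3 + 1/2 = 7/2
  3 + 2/7 = 23/7
  4 + 7/23 = 99/23
  6 + 23/99 = 617/99

617/99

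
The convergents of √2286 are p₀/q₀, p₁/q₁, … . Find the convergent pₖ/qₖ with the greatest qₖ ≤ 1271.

√2286 = [47; 1, 4, 3, 10, 3, 4, 1, 94, …] (period length 8).
Convergents:
  p_0/q_0 = 47/1
  p_1/q_1 = 48/1
  p_2/q_2 = 239/5
  p_3/q_3 = 765/16
  p_4/q_4 = 7889/165
  p_5/q_5 = 24432/511
  p_6/q_6 = 105617/2209
q_5 = 511 ≤ 1271 < 2209 = q_6, so the answer is 24432/511.

24432/511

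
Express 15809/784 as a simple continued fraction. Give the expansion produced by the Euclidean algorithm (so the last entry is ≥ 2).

15809 = 20×784 + 129
784 = 6×129 + 10
129 = 12×10 + 9
10 = 1×9 + 1
9 = 9×1 + 0  (stop)
So 15809/784 = [20; 6, 12, 1, 9].

[20; 6, 12, 1, 9]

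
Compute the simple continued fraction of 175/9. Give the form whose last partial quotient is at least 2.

[19; 2, 4]

175 = 19·9 + 4
9 = 2·4 + 1
4 = 4·1 + 0  (stop)
So 175/9 = [19; 2, 4].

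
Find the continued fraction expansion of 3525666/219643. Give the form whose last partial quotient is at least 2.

3525666 = 16×219643 + 11378
219643 = 19×11378 + 3461
11378 = 3×3461 + 995
3461 = 3×995 + 476
995 = 2×476 + 43
476 = 11×43 + 3
43 = 14×3 + 1
3 = 3×1 + 0  (stop)
So 3525666/219643 = [16; 19, 3, 3, 2, 11, 14, 3].

[16; 19, 3, 3, 2, 11, 14, 3]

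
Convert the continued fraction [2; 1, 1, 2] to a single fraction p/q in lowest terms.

Using pₖ = aₖpₖ₋₁ + pₖ₋₂ and qₖ = aₖqₖ₋₁ + qₖ₋₂:
  k=0: a=2, p=2, q=1
  k=1: a=1, p=3, q=1
  k=2: a=1, p=5, q=2
  k=3: a=2, p=13, q=5

13/5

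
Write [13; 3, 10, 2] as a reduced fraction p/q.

Using pₖ = aₖpₖ₋₁ + pₖ₋₂ and qₖ = aₖqₖ₋₁ + qₖ₋₂:
  k=0: a=13, p=13, q=1
  k=1: a=3, p=40, q=3
  k=2: a=10, p=413, q=31
  k=3: a=2, p=866, q=65

866/65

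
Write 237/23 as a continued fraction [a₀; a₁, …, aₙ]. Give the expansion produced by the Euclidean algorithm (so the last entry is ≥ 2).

[10; 3, 3, 2]

237 = 10*23 + 7
23 = 3*7 + 2
7 = 3*2 + 1
2 = 2*1 + 0  (stop)
So 237/23 = [10; 3, 3, 2].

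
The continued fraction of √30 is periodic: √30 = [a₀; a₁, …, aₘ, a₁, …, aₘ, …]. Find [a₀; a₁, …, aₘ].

[5; 2, 10]

a₀ = ⌊√30⌋ = 5.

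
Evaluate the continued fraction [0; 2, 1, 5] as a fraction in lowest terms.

Using pₖ = aₖpₖ₋₁ + pₖ₋₂ and qₖ = aₖqₖ₋₁ + qₖ₋₂:
  k=0: a=0, p=0, q=1
  k=1: a=2, p=1, q=2
  k=2: a=1, p=1, q=3
  k=3: a=5, p=6, q=17

6/17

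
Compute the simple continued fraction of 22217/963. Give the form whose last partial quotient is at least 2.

22217 = 23·963 + 68
963 = 14·68 + 11
68 = 6·11 + 2
11 = 5·2 + 1
2 = 2·1 + 0  (stop)
So 22217/963 = [23; 14, 6, 5, 2].

[23; 14, 6, 5, 2]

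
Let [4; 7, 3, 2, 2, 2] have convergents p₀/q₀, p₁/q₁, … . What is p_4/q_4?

513/124

Using pₖ = aₖpₖ₋₁ + pₖ₋₂, qₖ = aₖqₖ₋₁ + qₖ₋₂ (with p₋₁=1, p₋₂=0, q₋₁=0, q₋₂=1):
  k=0: a=4, p=4, q=1
  k=1: a=7, p=29, q=7
  k=2: a=3, p=91, q=22
  k=3: a=2, p=211, q=51
  k=4: a=2, p=513, q=124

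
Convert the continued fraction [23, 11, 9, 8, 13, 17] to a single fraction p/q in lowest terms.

4196425/181742

Fold from the inside: start with 17/1.
  13 + 1/17 = 222/17
  8 + 17/222 = 1793/222
  9 + 222/1793 = 16359/1793
  11 + 1793/16359 = 181742/16359
  23 + 16359/181742 = 4196425/181742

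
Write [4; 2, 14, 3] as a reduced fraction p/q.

399/89

Using pₖ = aₖpₖ₋₁ + pₖ₋₂ and qₖ = aₖqₖ₋₁ + qₖ₋₂:
  k=0: a=4, p=4, q=1
  k=1: a=2, p=9, q=2
  k=2: a=14, p=130, q=29
  k=3: a=3, p=399, q=89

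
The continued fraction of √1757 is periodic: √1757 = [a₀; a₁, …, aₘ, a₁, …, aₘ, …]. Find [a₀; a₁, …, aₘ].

a₀ = ⌊√1757⌋ = 41.

[41; 1, 10, 1, 82]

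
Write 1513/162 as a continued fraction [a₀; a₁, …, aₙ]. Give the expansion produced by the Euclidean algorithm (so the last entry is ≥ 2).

1513 = 9*162 + 55
162 = 2*55 + 52
55 = 1*52 + 3
52 = 17*3 + 1
3 = 3*1 + 0  (stop)
So 1513/162 = [9; 2, 1, 17, 3].

[9; 2, 1, 17, 3]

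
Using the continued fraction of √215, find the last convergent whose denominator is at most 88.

√215 = [14; 1, 1, 1, 28, …] (period length 4).
Convergents:
  p_0/q_0 = 14/1
  p_1/q_1 = 15/1
  p_2/q_2 = 29/2
  p_3/q_3 = 44/3
  p_4/q_4 = 1261/86
  p_5/q_5 = 1305/89
q_4 = 86 ≤ 88 < 89 = q_5, so the answer is 1261/86.

1261/86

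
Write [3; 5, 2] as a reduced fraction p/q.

35/11

Using pₖ = aₖpₖ₋₁ + pₖ₋₂ and qₖ = aₖqₖ₋₁ + qₖ₋₂:
  k=0: a=3, p=3, q=1
  k=1: a=5, p=16, q=5
  k=2: a=2, p=35, q=11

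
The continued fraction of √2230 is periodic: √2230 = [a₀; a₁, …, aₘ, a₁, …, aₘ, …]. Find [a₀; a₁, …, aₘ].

[47; 4, 2, 18, 2, 4, 94]

a₀ = ⌊√2230⌋ = 47.
With m₀=0, d₀=1 and mₖ₊₁ = dₖaₖ − mₖ, dₖ₊₁ = (n − mₖ₊₁²)/dₖ, aₖ₊₁ = ⌊(a₀+mₖ₊₁)/dₖ₊₁⌋:
  k=1: m=47, d=21, a=4
  k=2: m=37, d=41, a=2
  k=3: m=45, d=5, a=18
  k=4: m=45, d=41, a=2
  k=5: m=37, d=21, a=4
  k=6: m=47, d=1, a=94
d=1 and a=2a₀=94 at k=6, so the next step gives (m, d) = (47, 21) again — its k=1 value — and the period has length 6.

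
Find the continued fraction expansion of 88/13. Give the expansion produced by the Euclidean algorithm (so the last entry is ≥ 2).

[6; 1, 3, 3]

88 = 6·13 + 10
13 = 1·10 + 3
10 = 3·3 + 1
3 = 3·1 + 0  (stop)
So 88/13 = [6; 1, 3, 3].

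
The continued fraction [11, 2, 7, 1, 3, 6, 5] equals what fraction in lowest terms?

24442/2131

Using pₖ = aₖpₖ₋₁ + pₖ₋₂ and qₖ = aₖqₖ₋₁ + qₖ₋₂:
  k=0: a=11, p=11, q=1
  k=1: a=2, p=23, q=2
  k=2: a=7, p=172, q=15
  k=3: a=1, p=195, q=17
  k=4: a=3, p=757, q=66
  k=5: a=6, p=4737, q=413
  k=6: a=5, p=24442, q=2131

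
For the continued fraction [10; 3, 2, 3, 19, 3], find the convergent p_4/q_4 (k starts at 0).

4765/463

Using pₖ = aₖpₖ₋₁ + pₖ₋₂, qₖ = aₖqₖ₋₁ + qₖ₋₂ (with p₋₁=1, p₋₂=0, q₋₁=0, q₋₂=1):
  k=0: a=10, p=10, q=1
  k=1: a=3, p=31, q=3
  k=2: a=2, p=72, q=7
  k=3: a=3, p=247, q=24
  k=4: a=19, p=4765, q=463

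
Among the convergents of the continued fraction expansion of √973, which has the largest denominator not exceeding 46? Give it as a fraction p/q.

811/26

√973 = [31; 5, 5, 2, 8, 2, 5, 5, 62, …] (period length 8).
Convergents:
  p_0/q_0 = 31/1
  p_1/q_1 = 156/5
  p_2/q_2 = 811/26
  p_3/q_3 = 1778/57
q_2 = 26 ≤ 46 < 57 = q_3, so the answer is 811/26.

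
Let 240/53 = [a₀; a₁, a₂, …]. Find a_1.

240 = 4·53 + 28   →  a_0 = 4
53 = 1·28 + 25   →  a_1 = 1

1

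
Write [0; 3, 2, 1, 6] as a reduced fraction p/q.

20/67

Fold from the inside: start with 6/1.
  1 + 1/6 = 7/6
  2 + 6/7 = 20/7
  3 + 7/20 = 67/20
  0 + 20/67 = 20/67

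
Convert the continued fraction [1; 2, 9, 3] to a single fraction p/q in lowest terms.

Using pₖ = aₖpₖ₋₁ + pₖ₋₂ and qₖ = aₖqₖ₋₁ + qₖ₋₂:
  k=0: a=1, p=1, q=1
  k=1: a=2, p=3, q=2
  k=2: a=9, p=28, q=19
  k=3: a=3, p=87, q=59

87/59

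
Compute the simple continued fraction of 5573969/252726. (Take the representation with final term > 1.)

5573969 = 22×252726 + 13997
252726 = 18×13997 + 780
13997 = 17×780 + 737
780 = 1×737 + 43
737 = 17×43 + 6
43 = 7×6 + 1
6 = 6×1 + 0  (stop)
So 5573969/252726 = [22; 18, 17, 1, 17, 7, 6].

[22; 18, 17, 1, 17, 7, 6]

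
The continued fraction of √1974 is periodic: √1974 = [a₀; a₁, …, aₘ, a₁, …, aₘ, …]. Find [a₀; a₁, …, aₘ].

[44; 2, 3, 17, 2, 17, 3, 2, 88]

a₀ = ⌊√1974⌋ = 44.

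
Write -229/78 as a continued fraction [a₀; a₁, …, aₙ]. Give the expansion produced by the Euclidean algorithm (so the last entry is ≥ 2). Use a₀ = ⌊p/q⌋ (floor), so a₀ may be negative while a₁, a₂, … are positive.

-229 = -3·78 + 5
78 = 15·5 + 3
5 = 1·3 + 2
3 = 1·2 + 1
2 = 2·1 + 0  (stop)
So -229/78 = [-3; 15, 1, 1, 2].

[-3; 15, 1, 1, 2]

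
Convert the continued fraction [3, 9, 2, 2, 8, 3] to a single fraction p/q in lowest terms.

3827/1232

Using pₖ = aₖpₖ₋₁ + pₖ₋₂ and qₖ = aₖqₖ₋₁ + qₖ₋₂:
  k=0: a=3, p=3, q=1
  k=1: a=9, p=28, q=9
  k=2: a=2, p=59, q=19
  k=3: a=2, p=146, q=47
  k=4: a=8, p=1227, q=395
  k=5: a=3, p=3827, q=1232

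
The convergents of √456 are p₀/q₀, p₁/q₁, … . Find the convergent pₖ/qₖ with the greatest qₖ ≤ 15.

√456 = [21; 2, 1, 4, 1, 2, 42, …] (period length 6).
Convergents:
  p_0/q_0 = 21/1
  p_1/q_1 = 43/2
  p_2/q_2 = 64/3
  p_3/q_3 = 299/14
  p_4/q_4 = 363/17
q_3 = 14 ≤ 15 < 17 = q_4, so the answer is 299/14.

299/14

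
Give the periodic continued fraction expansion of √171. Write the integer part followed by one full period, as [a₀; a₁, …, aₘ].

a₀ = ⌊√171⌋ = 13.
With m₀=0, d₀=1 and mₖ₊₁ = dₖaₖ − mₖ, dₖ₊₁ = (n − mₖ₊₁²)/dₖ, aₖ₊₁ = ⌊(a₀+mₖ₊₁)/dₖ₊₁⌋:
  k=1: m=13, d=2, a=13
  k=2: m=13, d=1, a=26
d=1 and a=2a₀=26 at k=2, so the next step gives (m, d) = (13, 2) again — its k=1 value — and the period has length 2.

[13; 13, 26]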